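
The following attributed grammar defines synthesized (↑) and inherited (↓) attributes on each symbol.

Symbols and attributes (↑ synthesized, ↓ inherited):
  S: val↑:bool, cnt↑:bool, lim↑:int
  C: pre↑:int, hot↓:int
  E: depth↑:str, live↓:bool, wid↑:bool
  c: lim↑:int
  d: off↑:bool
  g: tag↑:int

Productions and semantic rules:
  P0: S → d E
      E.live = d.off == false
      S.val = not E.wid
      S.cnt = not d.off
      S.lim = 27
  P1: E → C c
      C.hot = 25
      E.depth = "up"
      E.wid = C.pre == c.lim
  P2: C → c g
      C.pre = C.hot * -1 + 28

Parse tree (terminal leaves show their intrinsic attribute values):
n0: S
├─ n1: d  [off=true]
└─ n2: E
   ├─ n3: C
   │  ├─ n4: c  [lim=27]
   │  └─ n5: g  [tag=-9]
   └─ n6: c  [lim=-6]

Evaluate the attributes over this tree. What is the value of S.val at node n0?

true

1. n1.off = true  [terminal]
2. n2.live = false  [d.off == false]
3. n3.hot = 25  [25]
4. n4.lim = 27  [terminal]
5. n5.tag = -9  [terminal]
6. n3.pre = 3  [C.hot * -1 + 28]
7. n6.lim = -6  [terminal]
8. n2.depth = "up"  ["up"]
9. n2.wid = false  [C.pre == c.lim]
10. n0.val = true  [not E.wid]
11. n0.cnt = false  [not d.off]
12. n0.lim = 27  [27]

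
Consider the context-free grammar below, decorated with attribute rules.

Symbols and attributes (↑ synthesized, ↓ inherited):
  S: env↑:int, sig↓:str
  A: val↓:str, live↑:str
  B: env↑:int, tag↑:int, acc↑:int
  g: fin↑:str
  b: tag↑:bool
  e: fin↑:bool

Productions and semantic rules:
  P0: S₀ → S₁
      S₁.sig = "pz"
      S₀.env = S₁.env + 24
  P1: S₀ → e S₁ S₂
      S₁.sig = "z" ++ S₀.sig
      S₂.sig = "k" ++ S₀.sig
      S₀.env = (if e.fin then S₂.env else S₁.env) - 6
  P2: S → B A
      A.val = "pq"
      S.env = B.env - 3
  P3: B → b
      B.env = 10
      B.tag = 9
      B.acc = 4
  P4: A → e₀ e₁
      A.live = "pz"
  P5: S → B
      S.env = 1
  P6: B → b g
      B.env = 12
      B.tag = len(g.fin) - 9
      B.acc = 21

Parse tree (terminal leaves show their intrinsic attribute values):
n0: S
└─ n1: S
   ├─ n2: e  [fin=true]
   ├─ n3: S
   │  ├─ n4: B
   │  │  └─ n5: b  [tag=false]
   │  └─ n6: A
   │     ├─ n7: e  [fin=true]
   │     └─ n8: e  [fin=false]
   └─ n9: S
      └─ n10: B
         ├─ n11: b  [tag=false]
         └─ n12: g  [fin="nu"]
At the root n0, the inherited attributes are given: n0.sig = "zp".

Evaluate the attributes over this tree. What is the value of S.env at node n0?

19

1. n0.sig = "zp"  [given at root]
2. n1.sig = "pz"  ["pz"]
3. n2.fin = true  [terminal]
4. n3.sig = "zpz"  ["z" ++ S₀.sig]
5. n5.tag = false  [terminal]
6. n4.env = 10  [10]
7. n4.tag = 9  [9]
8. n4.acc = 4  [4]
9. n6.val = "pq"  ["pq"]
10. n7.fin = true  [terminal]
11. n8.fin = false  [terminal]
12. n6.live = "pz"  ["pz"]
13. n3.env = 7  [B.env - 3]
14. n9.sig = "kpz"  ["k" ++ S₀.sig]
15. n11.tag = false  [terminal]
16. n12.fin = "nu"  [terminal]
17. n10.env = 12  [12]
18. n10.tag = -7  [len(g.fin) - 9]
19. n10.acc = 21  [21]
20. n9.env = 1  [1]
21. n1.env = -5  [(if e.fin then S₂.env else S₁.env) - 6]
22. n0.env = 19  [S₁.env + 24]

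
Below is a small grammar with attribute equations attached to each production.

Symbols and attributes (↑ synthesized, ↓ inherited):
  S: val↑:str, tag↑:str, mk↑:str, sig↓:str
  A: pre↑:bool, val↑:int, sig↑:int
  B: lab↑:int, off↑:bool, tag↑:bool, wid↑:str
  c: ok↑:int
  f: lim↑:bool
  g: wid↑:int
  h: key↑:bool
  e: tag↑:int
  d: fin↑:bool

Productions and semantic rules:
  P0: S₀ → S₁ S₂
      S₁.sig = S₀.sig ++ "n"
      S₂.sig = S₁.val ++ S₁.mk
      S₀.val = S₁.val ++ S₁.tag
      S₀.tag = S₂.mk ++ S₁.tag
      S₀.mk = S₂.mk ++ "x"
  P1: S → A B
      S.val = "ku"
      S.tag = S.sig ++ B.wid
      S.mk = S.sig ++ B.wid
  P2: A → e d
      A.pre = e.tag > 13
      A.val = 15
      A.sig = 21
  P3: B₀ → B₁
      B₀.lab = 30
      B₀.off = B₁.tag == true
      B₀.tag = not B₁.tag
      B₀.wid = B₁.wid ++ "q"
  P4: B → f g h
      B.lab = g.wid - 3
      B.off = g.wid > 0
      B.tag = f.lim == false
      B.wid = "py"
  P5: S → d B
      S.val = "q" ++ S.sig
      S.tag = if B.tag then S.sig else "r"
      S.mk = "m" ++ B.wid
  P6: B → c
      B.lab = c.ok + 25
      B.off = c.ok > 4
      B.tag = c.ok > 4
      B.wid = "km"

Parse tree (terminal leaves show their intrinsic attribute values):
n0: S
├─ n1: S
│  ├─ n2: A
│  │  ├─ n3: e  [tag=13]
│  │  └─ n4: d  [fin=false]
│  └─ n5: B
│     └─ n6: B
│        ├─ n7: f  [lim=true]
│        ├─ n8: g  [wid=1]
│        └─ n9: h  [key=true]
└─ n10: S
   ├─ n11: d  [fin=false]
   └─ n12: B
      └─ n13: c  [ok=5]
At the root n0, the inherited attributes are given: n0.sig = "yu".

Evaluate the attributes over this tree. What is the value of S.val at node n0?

"kuyunpyq"

1. n0.sig = "yu"  [given at root]
2. n1.sig = "yun"  [S₀.sig ++ "n"]
3. n3.tag = 13  [terminal]
4. n4.fin = false  [terminal]
5. n2.pre = false  [e.tag > 13]
6. n2.val = 15  [15]
7. n2.sig = 21  [21]
8. n7.lim = true  [terminal]
9. n8.wid = 1  [terminal]
10. n9.key = true  [terminal]
11. n6.lab = -2  [g.wid - 3]
12. n6.off = true  [g.wid > 0]
13. n6.tag = false  [f.lim == false]
14. n6.wid = "py"  ["py"]
15. n5.lab = 30  [30]
16. n5.off = false  [B₁.tag == true]
17. n5.tag = true  [not B₁.tag]
18. n5.wid = "pyq"  [B₁.wid ++ "q"]
19. n1.val = "ku"  ["ku"]
20. n1.tag = "yunpyq"  [S.sig ++ B.wid]
21. n1.mk = "yunpyq"  [S.sig ++ B.wid]
22. n10.sig = "kuyunpyq"  [S₁.val ++ S₁.mk]
23. n11.fin = false  [terminal]
24. n13.ok = 5  [terminal]
25. n12.lab = 30  [c.ok + 25]
26. n12.off = true  [c.ok > 4]
27. n12.tag = true  [c.ok > 4]
28. n12.wid = "km"  ["km"]
29. n10.val = "qkuyunpyq"  ["q" ++ S.sig]
30. n10.tag = "kuyunpyq"  [if B.tag then S.sig else "r"]
31. n10.mk = "mkm"  ["m" ++ B.wid]
32. n0.val = "kuyunpyq"  [S₁.val ++ S₁.tag]
33. n0.tag = "mkmyunpyq"  [S₂.mk ++ S₁.tag]
34. n0.mk = "mkmx"  [S₂.mk ++ "x"]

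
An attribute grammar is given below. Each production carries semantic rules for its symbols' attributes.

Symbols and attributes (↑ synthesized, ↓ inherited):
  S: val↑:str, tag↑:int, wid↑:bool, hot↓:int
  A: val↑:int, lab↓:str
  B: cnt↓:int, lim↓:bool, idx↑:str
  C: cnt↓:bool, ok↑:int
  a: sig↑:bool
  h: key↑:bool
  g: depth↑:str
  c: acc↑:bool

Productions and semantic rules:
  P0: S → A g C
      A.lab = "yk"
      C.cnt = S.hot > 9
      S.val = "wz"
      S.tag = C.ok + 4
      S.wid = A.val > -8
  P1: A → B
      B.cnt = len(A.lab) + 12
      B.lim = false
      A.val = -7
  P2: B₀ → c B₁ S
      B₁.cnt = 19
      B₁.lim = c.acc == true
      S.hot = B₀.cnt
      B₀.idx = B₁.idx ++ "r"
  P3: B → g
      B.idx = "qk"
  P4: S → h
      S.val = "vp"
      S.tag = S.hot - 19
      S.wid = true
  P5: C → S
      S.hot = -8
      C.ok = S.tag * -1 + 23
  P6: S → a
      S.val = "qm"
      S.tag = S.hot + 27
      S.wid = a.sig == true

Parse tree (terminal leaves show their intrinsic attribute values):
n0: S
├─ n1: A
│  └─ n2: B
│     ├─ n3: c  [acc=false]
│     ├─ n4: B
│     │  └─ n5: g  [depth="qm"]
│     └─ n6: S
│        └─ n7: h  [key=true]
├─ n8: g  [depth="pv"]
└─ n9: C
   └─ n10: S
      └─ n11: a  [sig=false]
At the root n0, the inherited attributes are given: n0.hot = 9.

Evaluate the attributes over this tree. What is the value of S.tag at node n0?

8

1. n0.hot = 9  [given at root]
2. n1.lab = "yk"  ["yk"]
3. n2.cnt = 14  [len(A.lab) + 12]
4. n2.lim = false  [false]
5. n3.acc = false  [terminal]
6. n4.cnt = 19  [19]
7. n4.lim = false  [c.acc == true]
8. n5.depth = "qm"  [terminal]
9. n4.idx = "qk"  ["qk"]
10. n6.hot = 14  [B₀.cnt]
11. n7.key = true  [terminal]
12. n6.val = "vp"  ["vp"]
13. n6.tag = -5  [S.hot - 19]
14. n6.wid = true  [true]
15. n2.idx = "qkr"  [B₁.idx ++ "r"]
16. n1.val = -7  [-7]
17. n8.depth = "pv"  [terminal]
18. n9.cnt = false  [S.hot > 9]
19. n10.hot = -8  [-8]
20. n11.sig = false  [terminal]
21. n10.val = "qm"  ["qm"]
22. n10.tag = 19  [S.hot + 27]
23. n10.wid = false  [a.sig == true]
24. n9.ok = 4  [S.tag * -1 + 23]
25. n0.val = "wz"  ["wz"]
26. n0.tag = 8  [C.ok + 4]
27. n0.wid = true  [A.val > -8]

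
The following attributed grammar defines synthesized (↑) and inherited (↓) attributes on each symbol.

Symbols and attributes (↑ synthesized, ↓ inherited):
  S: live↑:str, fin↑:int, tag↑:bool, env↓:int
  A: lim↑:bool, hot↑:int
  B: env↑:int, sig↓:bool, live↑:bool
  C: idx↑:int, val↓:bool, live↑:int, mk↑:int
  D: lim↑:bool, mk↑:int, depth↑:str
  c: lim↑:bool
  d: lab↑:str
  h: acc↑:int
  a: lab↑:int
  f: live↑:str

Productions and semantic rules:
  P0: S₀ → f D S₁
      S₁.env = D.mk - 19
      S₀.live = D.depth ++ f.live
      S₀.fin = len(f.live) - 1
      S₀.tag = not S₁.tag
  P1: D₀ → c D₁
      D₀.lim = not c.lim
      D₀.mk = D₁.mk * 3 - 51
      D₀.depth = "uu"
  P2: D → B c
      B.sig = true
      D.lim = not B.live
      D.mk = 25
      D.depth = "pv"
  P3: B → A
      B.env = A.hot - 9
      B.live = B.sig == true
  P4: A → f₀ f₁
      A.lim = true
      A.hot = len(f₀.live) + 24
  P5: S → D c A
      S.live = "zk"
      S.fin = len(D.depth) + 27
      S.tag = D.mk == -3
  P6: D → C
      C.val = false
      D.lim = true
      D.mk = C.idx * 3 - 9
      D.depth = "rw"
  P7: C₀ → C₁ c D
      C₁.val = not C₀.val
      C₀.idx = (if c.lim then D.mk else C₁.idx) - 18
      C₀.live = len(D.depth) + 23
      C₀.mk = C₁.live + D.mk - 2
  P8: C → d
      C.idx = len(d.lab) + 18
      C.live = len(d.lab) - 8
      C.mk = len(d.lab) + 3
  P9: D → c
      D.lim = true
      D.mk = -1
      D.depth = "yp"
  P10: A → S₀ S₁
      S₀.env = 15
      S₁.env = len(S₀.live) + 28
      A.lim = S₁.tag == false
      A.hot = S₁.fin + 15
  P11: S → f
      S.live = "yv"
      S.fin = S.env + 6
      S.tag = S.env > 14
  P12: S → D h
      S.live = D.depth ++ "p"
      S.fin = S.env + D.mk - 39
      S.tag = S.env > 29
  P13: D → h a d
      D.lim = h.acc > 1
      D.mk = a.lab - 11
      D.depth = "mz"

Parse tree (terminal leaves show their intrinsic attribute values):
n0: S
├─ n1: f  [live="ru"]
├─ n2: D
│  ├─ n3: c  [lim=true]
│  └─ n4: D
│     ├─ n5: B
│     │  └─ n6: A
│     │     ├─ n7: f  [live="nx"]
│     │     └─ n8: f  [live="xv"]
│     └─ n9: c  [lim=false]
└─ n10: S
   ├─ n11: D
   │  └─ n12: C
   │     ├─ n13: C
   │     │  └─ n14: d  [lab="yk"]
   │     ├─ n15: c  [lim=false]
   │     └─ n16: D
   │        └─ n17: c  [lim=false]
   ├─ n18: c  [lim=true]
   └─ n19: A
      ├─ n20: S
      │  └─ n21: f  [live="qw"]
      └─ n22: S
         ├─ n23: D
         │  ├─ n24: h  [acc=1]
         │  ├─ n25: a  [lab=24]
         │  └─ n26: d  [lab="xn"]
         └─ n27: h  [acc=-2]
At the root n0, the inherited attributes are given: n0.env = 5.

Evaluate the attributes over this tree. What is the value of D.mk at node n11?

-3

1. n0.env = 5  [given at root]
2. n1.live = "ru"  [terminal]
3. n3.lim = true  [terminal]
4. n5.sig = true  [true]
5. n7.live = "nx"  [terminal]
6. n8.live = "xv"  [terminal]
7. n6.lim = true  [true]
8. n6.hot = 26  [len(f₀.live) + 24]
9. n5.env = 17  [A.hot - 9]
10. n5.live = true  [B.sig == true]
11. n9.lim = false  [terminal]
12. n4.lim = false  [not B.live]
13. n4.mk = 25  [25]
14. n4.depth = "pv"  ["pv"]
15. n2.lim = false  [not c.lim]
16. n2.mk = 24  [D₁.mk * 3 - 51]
17. n2.depth = "uu"  ["uu"]
18. n10.env = 5  [D.mk - 19]
19. n12.val = false  [false]
20. n13.val = true  [not C₀.val]
21. n14.lab = "yk"  [terminal]
22. n13.idx = 20  [len(d.lab) + 18]
23. n13.live = -6  [len(d.lab) - 8]
24. n13.mk = 5  [len(d.lab) + 3]
25. n15.lim = false  [terminal]
26. n17.lim = false  [terminal]
27. n16.lim = true  [true]
28. n16.mk = -1  [-1]
29. n16.depth = "yp"  ["yp"]
30. n12.idx = 2  [(if c.lim then D.mk else C₁.idx) - 18]
31. n12.live = 25  [len(D.depth) + 23]
32. n12.mk = -9  [C₁.live + D.mk - 2]
33. n11.lim = true  [true]
34. n11.mk = -3  [C.idx * 3 - 9]
35. n11.depth = "rw"  ["rw"]
36. n18.lim = true  [terminal]
37. n20.env = 15  [15]
38. n21.live = "qw"  [terminal]
39. n20.live = "yv"  ["yv"]
40. n20.fin = 21  [S.env + 6]
41. n20.tag = true  [S.env > 14]
42. n22.env = 30  [len(S₀.live) + 28]
43. n24.acc = 1  [terminal]
44. n25.lab = 24  [terminal]
45. n26.lab = "xn"  [terminal]
46. n23.lim = false  [h.acc > 1]
47. n23.mk = 13  [a.lab - 11]
48. n23.depth = "mz"  ["mz"]
49. n27.acc = -2  [terminal]
50. n22.live = "mzp"  [D.depth ++ "p"]
51. n22.fin = 4  [S.env + D.mk - 39]
52. n22.tag = true  [S.env > 29]
53. n19.lim = false  [S₁.tag == false]
54. n19.hot = 19  [S₁.fin + 15]
55. n10.live = "zk"  ["zk"]
56. n10.fin = 29  [len(D.depth) + 27]
57. n10.tag = true  [D.mk == -3]
58. n0.live = "uuru"  [D.depth ++ f.live]
59. n0.fin = 1  [len(f.live) - 1]
60. n0.tag = false  [not S₁.tag]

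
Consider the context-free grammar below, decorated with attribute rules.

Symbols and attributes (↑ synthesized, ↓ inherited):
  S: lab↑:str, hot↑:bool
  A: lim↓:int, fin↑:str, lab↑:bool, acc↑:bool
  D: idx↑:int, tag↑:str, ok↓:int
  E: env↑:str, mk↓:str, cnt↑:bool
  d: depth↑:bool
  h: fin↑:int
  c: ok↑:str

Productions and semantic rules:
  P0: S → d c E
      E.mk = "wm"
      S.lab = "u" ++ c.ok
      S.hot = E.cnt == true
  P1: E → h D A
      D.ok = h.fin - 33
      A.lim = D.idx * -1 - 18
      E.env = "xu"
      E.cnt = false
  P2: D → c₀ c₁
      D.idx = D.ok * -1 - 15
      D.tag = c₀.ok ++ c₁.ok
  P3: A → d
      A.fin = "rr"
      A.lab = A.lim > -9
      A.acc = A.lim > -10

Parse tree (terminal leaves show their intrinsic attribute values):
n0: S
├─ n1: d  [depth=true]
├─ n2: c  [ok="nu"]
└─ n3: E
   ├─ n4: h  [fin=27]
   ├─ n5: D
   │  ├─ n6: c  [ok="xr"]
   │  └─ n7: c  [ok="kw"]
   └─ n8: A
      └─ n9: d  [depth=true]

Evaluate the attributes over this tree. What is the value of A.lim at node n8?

-9

1. n1.depth = true  [terminal]
2. n2.ok = "nu"  [terminal]
3. n3.mk = "wm"  ["wm"]
4. n4.fin = 27  [terminal]
5. n5.ok = -6  [h.fin - 33]
6. n6.ok = "xr"  [terminal]
7. n7.ok = "kw"  [terminal]
8. n5.idx = -9  [D.ok * -1 - 15]
9. n5.tag = "xrkw"  [c₀.ok ++ c₁.ok]
10. n8.lim = -9  [D.idx * -1 - 18]
11. n9.depth = true  [terminal]
12. n8.fin = "rr"  ["rr"]
13. n8.lab = false  [A.lim > -9]
14. n8.acc = true  [A.lim > -10]
15. n3.env = "xu"  ["xu"]
16. n3.cnt = false  [false]
17. n0.lab = "unu"  ["u" ++ c.ok]
18. n0.hot = false  [E.cnt == true]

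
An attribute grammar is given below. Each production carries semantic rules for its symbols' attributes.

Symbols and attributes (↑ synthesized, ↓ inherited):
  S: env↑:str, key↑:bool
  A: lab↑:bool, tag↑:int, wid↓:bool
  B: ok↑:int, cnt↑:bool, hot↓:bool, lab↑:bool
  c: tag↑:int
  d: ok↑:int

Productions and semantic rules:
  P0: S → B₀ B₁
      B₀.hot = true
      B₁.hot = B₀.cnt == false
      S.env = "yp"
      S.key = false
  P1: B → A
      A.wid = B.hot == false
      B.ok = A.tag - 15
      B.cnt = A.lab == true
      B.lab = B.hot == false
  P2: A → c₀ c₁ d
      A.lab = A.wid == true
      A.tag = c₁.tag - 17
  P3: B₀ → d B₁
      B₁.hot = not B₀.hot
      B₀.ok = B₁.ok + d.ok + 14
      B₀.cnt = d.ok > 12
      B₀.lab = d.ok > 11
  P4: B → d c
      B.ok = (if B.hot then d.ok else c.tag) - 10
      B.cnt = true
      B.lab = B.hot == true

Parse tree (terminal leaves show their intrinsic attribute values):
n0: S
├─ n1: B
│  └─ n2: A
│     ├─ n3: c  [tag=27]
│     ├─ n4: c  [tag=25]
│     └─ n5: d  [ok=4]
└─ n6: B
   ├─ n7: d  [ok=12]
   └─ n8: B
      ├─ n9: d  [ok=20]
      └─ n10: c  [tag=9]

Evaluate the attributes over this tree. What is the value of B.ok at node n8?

-1

1. n1.hot = true  [true]
2. n2.wid = false  [B.hot == false]
3. n3.tag = 27  [terminal]
4. n4.tag = 25  [terminal]
5. n5.ok = 4  [terminal]
6. n2.lab = false  [A.wid == true]
7. n2.tag = 8  [c₁.tag - 17]
8. n1.ok = -7  [A.tag - 15]
9. n1.cnt = false  [A.lab == true]
10. n1.lab = false  [B.hot == false]
11. n6.hot = true  [B₀.cnt == false]
12. n7.ok = 12  [terminal]
13. n8.hot = false  [not B₀.hot]
14. n9.ok = 20  [terminal]
15. n10.tag = 9  [terminal]
16. n8.ok = -1  [(if B.hot then d.ok else c.tag) - 10]
17. n8.cnt = true  [true]
18. n8.lab = false  [B.hot == true]
19. n6.ok = 25  [B₁.ok + d.ok + 14]
20. n6.cnt = false  [d.ok > 12]
21. n6.lab = true  [d.ok > 11]
22. n0.env = "yp"  ["yp"]
23. n0.key = false  [false]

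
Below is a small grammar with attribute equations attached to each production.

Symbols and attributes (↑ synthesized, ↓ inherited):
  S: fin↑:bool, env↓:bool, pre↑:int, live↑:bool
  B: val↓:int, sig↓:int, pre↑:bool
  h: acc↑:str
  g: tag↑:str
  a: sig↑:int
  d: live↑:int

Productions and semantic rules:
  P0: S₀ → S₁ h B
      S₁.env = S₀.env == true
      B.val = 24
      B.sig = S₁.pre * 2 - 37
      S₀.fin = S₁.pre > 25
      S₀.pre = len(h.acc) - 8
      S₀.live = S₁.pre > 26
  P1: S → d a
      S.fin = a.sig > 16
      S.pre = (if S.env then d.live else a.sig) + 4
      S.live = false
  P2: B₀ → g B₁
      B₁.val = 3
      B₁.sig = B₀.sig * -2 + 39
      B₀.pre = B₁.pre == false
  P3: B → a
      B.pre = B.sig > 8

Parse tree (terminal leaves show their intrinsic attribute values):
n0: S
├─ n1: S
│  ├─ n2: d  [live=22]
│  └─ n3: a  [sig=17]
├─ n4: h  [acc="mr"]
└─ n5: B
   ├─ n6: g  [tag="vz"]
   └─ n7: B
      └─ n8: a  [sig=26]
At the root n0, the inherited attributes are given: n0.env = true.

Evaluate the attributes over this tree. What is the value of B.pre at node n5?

1. n0.env = true  [given at root]
2. n1.env = true  [S₀.env == true]
3. n2.live = 22  [terminal]
4. n3.sig = 17  [terminal]
5. n1.fin = true  [a.sig > 16]
6. n1.pre = 26  [(if S.env then d.live else a.sig) + 4]
7. n1.live = false  [false]
8. n4.acc = "mr"  [terminal]
9. n5.val = 24  [24]
10. n5.sig = 15  [S₁.pre * 2 - 37]
11. n6.tag = "vz"  [terminal]
12. n7.val = 3  [3]
13. n7.sig = 9  [B₀.sig * -2 + 39]
14. n8.sig = 26  [terminal]
15. n7.pre = true  [B.sig > 8]
16. n5.pre = false  [B₁.pre == false]
17. n0.fin = true  [S₁.pre > 25]
18. n0.pre = -6  [len(h.acc) - 8]
19. n0.live = false  [S₁.pre > 26]

false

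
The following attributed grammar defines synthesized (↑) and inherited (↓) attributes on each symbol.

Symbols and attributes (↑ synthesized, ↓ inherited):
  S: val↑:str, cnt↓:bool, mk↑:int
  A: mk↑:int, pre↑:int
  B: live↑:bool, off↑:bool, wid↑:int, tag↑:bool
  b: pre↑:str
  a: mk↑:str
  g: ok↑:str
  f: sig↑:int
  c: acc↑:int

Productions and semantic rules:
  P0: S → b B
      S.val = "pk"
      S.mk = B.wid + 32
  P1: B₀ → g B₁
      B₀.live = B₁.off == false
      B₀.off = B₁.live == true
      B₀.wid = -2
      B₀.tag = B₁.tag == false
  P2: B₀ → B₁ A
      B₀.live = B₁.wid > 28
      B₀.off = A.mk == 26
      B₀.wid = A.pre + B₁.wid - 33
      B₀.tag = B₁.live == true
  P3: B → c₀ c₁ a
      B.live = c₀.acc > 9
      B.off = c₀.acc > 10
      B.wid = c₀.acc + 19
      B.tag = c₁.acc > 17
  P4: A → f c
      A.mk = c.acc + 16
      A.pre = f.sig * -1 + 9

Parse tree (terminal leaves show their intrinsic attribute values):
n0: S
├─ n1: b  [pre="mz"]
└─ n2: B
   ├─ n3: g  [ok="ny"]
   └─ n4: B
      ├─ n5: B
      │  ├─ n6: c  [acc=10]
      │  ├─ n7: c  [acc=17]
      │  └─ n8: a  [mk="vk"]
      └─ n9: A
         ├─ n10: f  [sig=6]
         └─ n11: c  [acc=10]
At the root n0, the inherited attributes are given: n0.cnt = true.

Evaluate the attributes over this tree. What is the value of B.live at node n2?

false

1. n0.cnt = true  [given at root]
2. n1.pre = "mz"  [terminal]
3. n3.ok = "ny"  [terminal]
4. n6.acc = 10  [terminal]
5. n7.acc = 17  [terminal]
6. n8.mk = "vk"  [terminal]
7. n5.live = true  [c₀.acc > 9]
8. n5.off = false  [c₀.acc > 10]
9. n5.wid = 29  [c₀.acc + 19]
10. n5.tag = false  [c₁.acc > 17]
11. n10.sig = 6  [terminal]
12. n11.acc = 10  [terminal]
13. n9.mk = 26  [c.acc + 16]
14. n9.pre = 3  [f.sig * -1 + 9]
15. n4.live = true  [B₁.wid > 28]
16. n4.off = true  [A.mk == 26]
17. n4.wid = -1  [A.pre + B₁.wid - 33]
18. n4.tag = true  [B₁.live == true]
19. n2.live = false  [B₁.off == false]
20. n2.off = true  [B₁.live == true]
21. n2.wid = -2  [-2]
22. n2.tag = false  [B₁.tag == false]
23. n0.val = "pk"  ["pk"]
24. n0.mk = 30  [B.wid + 32]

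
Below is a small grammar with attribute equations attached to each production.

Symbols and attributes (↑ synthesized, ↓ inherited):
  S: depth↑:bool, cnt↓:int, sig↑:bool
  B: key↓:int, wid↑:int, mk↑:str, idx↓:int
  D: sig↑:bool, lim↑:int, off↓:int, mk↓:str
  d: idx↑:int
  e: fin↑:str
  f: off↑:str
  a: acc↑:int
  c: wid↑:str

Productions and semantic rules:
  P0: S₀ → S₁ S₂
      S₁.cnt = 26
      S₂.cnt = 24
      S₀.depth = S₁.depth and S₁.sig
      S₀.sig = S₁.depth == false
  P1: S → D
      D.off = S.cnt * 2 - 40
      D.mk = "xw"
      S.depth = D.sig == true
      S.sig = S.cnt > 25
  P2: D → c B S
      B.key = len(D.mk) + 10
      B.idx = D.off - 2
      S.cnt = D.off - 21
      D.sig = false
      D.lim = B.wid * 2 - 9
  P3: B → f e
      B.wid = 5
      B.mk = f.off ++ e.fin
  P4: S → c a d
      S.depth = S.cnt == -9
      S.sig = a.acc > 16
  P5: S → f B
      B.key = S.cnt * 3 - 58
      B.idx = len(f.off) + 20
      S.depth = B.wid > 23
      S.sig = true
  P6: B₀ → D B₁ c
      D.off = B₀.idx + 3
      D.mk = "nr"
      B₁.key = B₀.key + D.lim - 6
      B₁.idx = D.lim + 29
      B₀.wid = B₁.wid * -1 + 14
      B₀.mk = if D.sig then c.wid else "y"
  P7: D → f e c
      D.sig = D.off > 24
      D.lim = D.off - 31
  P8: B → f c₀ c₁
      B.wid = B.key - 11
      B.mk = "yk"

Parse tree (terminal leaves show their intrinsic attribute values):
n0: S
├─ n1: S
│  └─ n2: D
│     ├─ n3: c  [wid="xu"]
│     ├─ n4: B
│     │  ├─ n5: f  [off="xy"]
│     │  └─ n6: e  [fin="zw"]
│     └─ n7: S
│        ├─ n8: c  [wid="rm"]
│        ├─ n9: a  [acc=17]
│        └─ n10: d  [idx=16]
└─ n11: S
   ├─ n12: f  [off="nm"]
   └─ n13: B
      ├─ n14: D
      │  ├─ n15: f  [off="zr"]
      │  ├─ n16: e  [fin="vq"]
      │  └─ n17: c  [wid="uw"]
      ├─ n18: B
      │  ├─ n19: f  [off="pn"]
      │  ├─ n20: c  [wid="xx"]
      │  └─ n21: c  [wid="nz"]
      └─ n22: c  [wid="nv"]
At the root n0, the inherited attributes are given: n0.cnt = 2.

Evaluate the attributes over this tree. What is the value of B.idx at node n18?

1. n0.cnt = 2  [given at root]
2. n1.cnt = 26  [26]
3. n2.off = 12  [S.cnt * 2 - 40]
4. n2.mk = "xw"  ["xw"]
5. n3.wid = "xu"  [terminal]
6. n4.key = 12  [len(D.mk) + 10]
7. n4.idx = 10  [D.off - 2]
8. n5.off = "xy"  [terminal]
9. n6.fin = "zw"  [terminal]
10. n4.wid = 5  [5]
11. n4.mk = "xyzw"  [f.off ++ e.fin]
12. n7.cnt = -9  [D.off - 21]
13. n8.wid = "rm"  [terminal]
14. n9.acc = 17  [terminal]
15. n10.idx = 16  [terminal]
16. n7.depth = true  [S.cnt == -9]
17. n7.sig = true  [a.acc > 16]
18. n2.sig = false  [false]
19. n2.lim = 1  [B.wid * 2 - 9]
20. n1.depth = false  [D.sig == true]
21. n1.sig = true  [S.cnt > 25]
22. n11.cnt = 24  [24]
23. n12.off = "nm"  [terminal]
24. n13.key = 14  [S.cnt * 3 - 58]
25. n13.idx = 22  [len(f.off) + 20]
26. n14.off = 25  [B₀.idx + 3]
27. n14.mk = "nr"  ["nr"]
28. n15.off = "zr"  [terminal]
29. n16.fin = "vq"  [terminal]
30. n17.wid = "uw"  [terminal]
31. n14.sig = true  [D.off > 24]
32. n14.lim = -6  [D.off - 31]
33. n18.key = 2  [B₀.key + D.lim - 6]
34. n18.idx = 23  [D.lim + 29]
35. n19.off = "pn"  [terminal]
36. n20.wid = "xx"  [terminal]
37. n21.wid = "nz"  [terminal]
38. n18.wid = -9  [B.key - 11]
39. n18.mk = "yk"  ["yk"]
40. n22.wid = "nv"  [terminal]
41. n13.wid = 23  [B₁.wid * -1 + 14]
42. n13.mk = "nv"  [if D.sig then c.wid else "y"]
43. n11.depth = false  [B.wid > 23]
44. n11.sig = true  [true]
45. n0.depth = false  [S₁.depth and S₁.sig]
46. n0.sig = true  [S₁.depth == false]

23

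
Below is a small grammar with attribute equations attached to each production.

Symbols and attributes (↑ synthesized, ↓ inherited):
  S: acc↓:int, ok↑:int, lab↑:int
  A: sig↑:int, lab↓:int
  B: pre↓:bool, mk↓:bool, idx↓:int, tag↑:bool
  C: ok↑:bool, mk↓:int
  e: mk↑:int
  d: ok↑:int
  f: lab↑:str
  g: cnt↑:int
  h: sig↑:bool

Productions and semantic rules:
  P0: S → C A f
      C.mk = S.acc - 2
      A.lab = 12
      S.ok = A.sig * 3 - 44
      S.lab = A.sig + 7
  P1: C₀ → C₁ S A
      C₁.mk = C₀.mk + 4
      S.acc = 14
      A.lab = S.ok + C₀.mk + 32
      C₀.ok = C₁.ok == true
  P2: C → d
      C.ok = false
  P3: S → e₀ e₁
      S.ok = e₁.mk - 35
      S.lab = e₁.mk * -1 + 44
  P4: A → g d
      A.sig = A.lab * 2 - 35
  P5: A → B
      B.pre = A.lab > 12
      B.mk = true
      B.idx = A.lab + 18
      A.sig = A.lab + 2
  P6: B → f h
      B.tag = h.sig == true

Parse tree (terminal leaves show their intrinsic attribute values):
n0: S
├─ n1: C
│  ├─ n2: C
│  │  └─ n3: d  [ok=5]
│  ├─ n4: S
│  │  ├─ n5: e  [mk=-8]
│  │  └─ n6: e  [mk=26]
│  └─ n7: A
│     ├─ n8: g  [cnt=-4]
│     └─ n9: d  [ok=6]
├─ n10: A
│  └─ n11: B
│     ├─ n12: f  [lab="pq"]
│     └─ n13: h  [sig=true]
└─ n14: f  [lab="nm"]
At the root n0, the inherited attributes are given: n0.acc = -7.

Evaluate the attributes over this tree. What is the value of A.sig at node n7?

1. n0.acc = -7  [given at root]
2. n1.mk = -9  [S.acc - 2]
3. n2.mk = -5  [C₀.mk + 4]
4. n3.ok = 5  [terminal]
5. n2.ok = false  [false]
6. n4.acc = 14  [14]
7. n5.mk = -8  [terminal]
8. n6.mk = 26  [terminal]
9. n4.ok = -9  [e₁.mk - 35]
10. n4.lab = 18  [e₁.mk * -1 + 44]
11. n7.lab = 14  [S.ok + C₀.mk + 32]
12. n8.cnt = -4  [terminal]
13. n9.ok = 6  [terminal]
14. n7.sig = -7  [A.lab * 2 - 35]
15. n1.ok = false  [C₁.ok == true]
16. n10.lab = 12  [12]
17. n11.pre = false  [A.lab > 12]
18. n11.mk = true  [true]
19. n11.idx = 30  [A.lab + 18]
20. n12.lab = "pq"  [terminal]
21. n13.sig = true  [terminal]
22. n11.tag = true  [h.sig == true]
23. n10.sig = 14  [A.lab + 2]
24. n14.lab = "nm"  [terminal]
25. n0.ok = -2  [A.sig * 3 - 44]
26. n0.lab = 21  [A.sig + 7]

-7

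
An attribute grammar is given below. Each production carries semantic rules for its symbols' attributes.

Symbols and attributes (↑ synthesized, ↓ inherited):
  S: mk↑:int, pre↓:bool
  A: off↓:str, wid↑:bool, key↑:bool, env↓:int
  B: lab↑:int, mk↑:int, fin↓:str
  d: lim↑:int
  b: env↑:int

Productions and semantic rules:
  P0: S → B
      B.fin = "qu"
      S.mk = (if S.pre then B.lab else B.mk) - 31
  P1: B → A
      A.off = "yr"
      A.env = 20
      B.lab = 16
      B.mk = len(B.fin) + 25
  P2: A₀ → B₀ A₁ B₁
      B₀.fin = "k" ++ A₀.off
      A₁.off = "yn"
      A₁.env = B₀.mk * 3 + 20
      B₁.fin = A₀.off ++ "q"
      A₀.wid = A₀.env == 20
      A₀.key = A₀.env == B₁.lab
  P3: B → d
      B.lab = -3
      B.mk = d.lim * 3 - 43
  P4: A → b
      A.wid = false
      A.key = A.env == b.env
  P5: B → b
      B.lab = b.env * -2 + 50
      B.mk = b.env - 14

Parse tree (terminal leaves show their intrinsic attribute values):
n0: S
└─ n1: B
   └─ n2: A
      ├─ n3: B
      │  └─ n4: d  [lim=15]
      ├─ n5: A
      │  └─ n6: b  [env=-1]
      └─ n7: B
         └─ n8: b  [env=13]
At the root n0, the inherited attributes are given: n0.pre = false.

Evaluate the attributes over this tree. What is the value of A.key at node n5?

1. n0.pre = false  [given at root]
2. n1.fin = "qu"  ["qu"]
3. n2.off = "yr"  ["yr"]
4. n2.env = 20  [20]
5. n3.fin = "kyr"  ["k" ++ A₀.off]
6. n4.lim = 15  [terminal]
7. n3.lab = -3  [-3]
8. n3.mk = 2  [d.lim * 3 - 43]
9. n5.off = "yn"  ["yn"]
10. n5.env = 26  [B₀.mk * 3 + 20]
11. n6.env = -1  [terminal]
12. n5.wid = false  [false]
13. n5.key = false  [A.env == b.env]
14. n7.fin = "yrq"  [A₀.off ++ "q"]
15. n8.env = 13  [terminal]
16. n7.lab = 24  [b.env * -2 + 50]
17. n7.mk = -1  [b.env - 14]
18. n2.wid = true  [A₀.env == 20]
19. n2.key = false  [A₀.env == B₁.lab]
20. n1.lab = 16  [16]
21. n1.mk = 27  [len(B.fin) + 25]
22. n0.mk = -4  [(if S.pre then B.lab else B.mk) - 31]

false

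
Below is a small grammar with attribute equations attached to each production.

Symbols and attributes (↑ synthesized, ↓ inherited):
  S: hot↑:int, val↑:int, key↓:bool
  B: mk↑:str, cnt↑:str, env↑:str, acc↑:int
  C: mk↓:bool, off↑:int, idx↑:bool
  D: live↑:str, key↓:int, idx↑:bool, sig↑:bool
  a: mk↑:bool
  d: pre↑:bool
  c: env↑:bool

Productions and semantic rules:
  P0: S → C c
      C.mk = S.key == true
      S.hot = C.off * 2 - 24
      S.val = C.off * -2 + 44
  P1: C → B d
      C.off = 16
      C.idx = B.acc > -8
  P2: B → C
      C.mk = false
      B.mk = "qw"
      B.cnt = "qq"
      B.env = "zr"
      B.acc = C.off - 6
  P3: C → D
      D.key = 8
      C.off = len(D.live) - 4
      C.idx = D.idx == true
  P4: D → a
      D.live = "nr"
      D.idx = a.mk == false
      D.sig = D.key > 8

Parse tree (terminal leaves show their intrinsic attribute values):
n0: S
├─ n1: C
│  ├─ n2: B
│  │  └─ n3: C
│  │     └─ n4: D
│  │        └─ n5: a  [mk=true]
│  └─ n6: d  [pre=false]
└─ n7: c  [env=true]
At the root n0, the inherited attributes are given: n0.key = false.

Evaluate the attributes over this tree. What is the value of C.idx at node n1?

false

1. n0.key = false  [given at root]
2. n1.mk = false  [S.key == true]
3. n3.mk = false  [false]
4. n4.key = 8  [8]
5. n5.mk = true  [terminal]
6. n4.live = "nr"  ["nr"]
7. n4.idx = false  [a.mk == false]
8. n4.sig = false  [D.key > 8]
9. n3.off = -2  [len(D.live) - 4]
10. n3.idx = false  [D.idx == true]
11. n2.mk = "qw"  ["qw"]
12. n2.cnt = "qq"  ["qq"]
13. n2.env = "zr"  ["zr"]
14. n2.acc = -8  [C.off - 6]
15. n6.pre = false  [terminal]
16. n1.off = 16  [16]
17. n1.idx = false  [B.acc > -8]
18. n7.env = true  [terminal]
19. n0.hot = 8  [C.off * 2 - 24]
20. n0.val = 12  [C.off * -2 + 44]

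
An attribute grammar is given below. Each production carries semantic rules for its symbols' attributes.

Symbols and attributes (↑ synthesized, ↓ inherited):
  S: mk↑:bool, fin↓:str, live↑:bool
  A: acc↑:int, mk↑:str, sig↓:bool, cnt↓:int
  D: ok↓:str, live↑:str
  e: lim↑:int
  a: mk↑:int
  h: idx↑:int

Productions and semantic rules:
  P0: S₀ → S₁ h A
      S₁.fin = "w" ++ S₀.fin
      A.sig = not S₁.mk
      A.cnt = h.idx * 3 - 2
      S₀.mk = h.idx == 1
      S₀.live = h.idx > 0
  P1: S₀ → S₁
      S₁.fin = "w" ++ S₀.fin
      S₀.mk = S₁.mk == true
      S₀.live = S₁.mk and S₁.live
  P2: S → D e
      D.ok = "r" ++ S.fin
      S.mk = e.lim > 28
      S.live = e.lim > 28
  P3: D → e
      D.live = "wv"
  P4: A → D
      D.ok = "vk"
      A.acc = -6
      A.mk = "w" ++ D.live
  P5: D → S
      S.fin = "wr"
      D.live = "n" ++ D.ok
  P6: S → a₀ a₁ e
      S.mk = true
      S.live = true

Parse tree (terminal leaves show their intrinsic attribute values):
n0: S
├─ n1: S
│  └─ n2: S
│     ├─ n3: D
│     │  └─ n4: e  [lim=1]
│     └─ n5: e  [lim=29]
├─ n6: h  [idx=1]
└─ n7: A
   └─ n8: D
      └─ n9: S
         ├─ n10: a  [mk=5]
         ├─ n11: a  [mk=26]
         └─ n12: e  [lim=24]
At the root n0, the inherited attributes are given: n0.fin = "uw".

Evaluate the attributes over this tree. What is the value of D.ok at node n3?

"rwwuw"

1. n0.fin = "uw"  [given at root]
2. n1.fin = "wuw"  ["w" ++ S₀.fin]
3. n2.fin = "wwuw"  ["w" ++ S₀.fin]
4. n3.ok = "rwwuw"  ["r" ++ S.fin]
5. n4.lim = 1  [terminal]
6. n3.live = "wv"  ["wv"]
7. n5.lim = 29  [terminal]
8. n2.mk = true  [e.lim > 28]
9. n2.live = true  [e.lim > 28]
10. n1.mk = true  [S₁.mk == true]
11. n1.live = true  [S₁.mk and S₁.live]
12. n6.idx = 1  [terminal]
13. n7.sig = false  [not S₁.mk]
14. n7.cnt = 1  [h.idx * 3 - 2]
15. n8.ok = "vk"  ["vk"]
16. n9.fin = "wr"  ["wr"]
17. n10.mk = 5  [terminal]
18. n11.mk = 26  [terminal]
19. n12.lim = 24  [terminal]
20. n9.mk = true  [true]
21. n9.live = true  [true]
22. n8.live = "nvk"  ["n" ++ D.ok]
23. n7.acc = -6  [-6]
24. n7.mk = "wnvk"  ["w" ++ D.live]
25. n0.mk = true  [h.idx == 1]
26. n0.live = true  [h.idx > 0]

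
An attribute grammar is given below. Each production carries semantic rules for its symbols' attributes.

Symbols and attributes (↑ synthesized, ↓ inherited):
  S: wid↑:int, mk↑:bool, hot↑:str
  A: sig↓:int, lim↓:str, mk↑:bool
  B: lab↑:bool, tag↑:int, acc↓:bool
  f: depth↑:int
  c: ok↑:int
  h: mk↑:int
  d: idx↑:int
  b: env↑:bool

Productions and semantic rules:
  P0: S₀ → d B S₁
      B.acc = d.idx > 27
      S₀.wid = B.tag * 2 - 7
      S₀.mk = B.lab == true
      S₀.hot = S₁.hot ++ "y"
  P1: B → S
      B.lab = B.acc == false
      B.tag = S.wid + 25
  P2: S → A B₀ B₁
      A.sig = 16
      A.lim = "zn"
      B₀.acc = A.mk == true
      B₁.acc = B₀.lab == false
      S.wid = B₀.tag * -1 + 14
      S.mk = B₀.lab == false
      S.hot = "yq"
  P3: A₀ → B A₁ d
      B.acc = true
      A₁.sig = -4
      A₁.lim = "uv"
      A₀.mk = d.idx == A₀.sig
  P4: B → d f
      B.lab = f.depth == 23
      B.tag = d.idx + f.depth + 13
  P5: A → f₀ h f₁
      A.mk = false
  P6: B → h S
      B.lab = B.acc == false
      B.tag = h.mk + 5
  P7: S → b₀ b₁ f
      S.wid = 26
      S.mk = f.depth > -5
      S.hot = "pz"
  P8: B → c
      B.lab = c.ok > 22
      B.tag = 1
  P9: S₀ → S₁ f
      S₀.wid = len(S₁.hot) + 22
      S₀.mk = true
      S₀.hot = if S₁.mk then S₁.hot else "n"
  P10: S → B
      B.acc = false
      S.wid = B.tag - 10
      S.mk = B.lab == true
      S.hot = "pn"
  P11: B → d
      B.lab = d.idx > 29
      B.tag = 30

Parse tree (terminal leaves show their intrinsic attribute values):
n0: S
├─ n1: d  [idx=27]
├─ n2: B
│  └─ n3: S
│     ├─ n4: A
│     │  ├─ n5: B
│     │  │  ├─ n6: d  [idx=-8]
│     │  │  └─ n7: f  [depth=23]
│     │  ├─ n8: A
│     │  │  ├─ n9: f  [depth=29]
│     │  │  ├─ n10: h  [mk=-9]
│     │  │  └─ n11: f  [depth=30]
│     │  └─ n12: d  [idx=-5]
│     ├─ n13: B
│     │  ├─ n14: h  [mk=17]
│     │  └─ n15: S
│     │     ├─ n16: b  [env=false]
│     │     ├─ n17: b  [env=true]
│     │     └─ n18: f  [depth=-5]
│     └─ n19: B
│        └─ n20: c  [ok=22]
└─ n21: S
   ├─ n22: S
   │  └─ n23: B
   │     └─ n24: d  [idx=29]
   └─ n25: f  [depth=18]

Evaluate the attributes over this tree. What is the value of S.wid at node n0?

27

1. n1.idx = 27  [terminal]
2. n2.acc = false  [d.idx > 27]
3. n4.sig = 16  [16]
4. n4.lim = "zn"  ["zn"]
5. n5.acc = true  [true]
6. n6.idx = -8  [terminal]
7. n7.depth = 23  [terminal]
8. n5.lab = true  [f.depth == 23]
9. n5.tag = 28  [d.idx + f.depth + 13]
10. n8.sig = -4  [-4]
11. n8.lim = "uv"  ["uv"]
12. n9.depth = 29  [terminal]
13. n10.mk = -9  [terminal]
14. n11.depth = 30  [terminal]
15. n8.mk = false  [false]
16. n12.idx = -5  [terminal]
17. n4.mk = false  [d.idx == A₀.sig]
18. n13.acc = false  [A.mk == true]
19. n14.mk = 17  [terminal]
20. n16.env = false  [terminal]
21. n17.env = true  [terminal]
22. n18.depth = -5  [terminal]
23. n15.wid = 26  [26]
24. n15.mk = false  [f.depth > -5]
25. n15.hot = "pz"  ["pz"]
26. n13.lab = true  [B.acc == false]
27. n13.tag = 22  [h.mk + 5]
28. n19.acc = false  [B₀.lab == false]
29. n20.ok = 22  [terminal]
30. n19.lab = false  [c.ok > 22]
31. n19.tag = 1  [1]
32. n3.wid = -8  [B₀.tag * -1 + 14]
33. n3.mk = false  [B₀.lab == false]
34. n3.hot = "yq"  ["yq"]
35. n2.lab = true  [B.acc == false]
36. n2.tag = 17  [S.wid + 25]
37. n23.acc = false  [false]
38. n24.idx = 29  [terminal]
39. n23.lab = false  [d.idx > 29]
40. n23.tag = 30  [30]
41. n22.wid = 20  [B.tag - 10]
42. n22.mk = false  [B.lab == true]
43. n22.hot = "pn"  ["pn"]
44. n25.depth = 18  [terminal]
45. n21.wid = 24  [len(S₁.hot) + 22]
46. n21.mk = true  [true]
47. n21.hot = "n"  [if S₁.mk then S₁.hot else "n"]
48. n0.wid = 27  [B.tag * 2 - 7]
49. n0.mk = true  [B.lab == true]
50. n0.hot = "ny"  [S₁.hot ++ "y"]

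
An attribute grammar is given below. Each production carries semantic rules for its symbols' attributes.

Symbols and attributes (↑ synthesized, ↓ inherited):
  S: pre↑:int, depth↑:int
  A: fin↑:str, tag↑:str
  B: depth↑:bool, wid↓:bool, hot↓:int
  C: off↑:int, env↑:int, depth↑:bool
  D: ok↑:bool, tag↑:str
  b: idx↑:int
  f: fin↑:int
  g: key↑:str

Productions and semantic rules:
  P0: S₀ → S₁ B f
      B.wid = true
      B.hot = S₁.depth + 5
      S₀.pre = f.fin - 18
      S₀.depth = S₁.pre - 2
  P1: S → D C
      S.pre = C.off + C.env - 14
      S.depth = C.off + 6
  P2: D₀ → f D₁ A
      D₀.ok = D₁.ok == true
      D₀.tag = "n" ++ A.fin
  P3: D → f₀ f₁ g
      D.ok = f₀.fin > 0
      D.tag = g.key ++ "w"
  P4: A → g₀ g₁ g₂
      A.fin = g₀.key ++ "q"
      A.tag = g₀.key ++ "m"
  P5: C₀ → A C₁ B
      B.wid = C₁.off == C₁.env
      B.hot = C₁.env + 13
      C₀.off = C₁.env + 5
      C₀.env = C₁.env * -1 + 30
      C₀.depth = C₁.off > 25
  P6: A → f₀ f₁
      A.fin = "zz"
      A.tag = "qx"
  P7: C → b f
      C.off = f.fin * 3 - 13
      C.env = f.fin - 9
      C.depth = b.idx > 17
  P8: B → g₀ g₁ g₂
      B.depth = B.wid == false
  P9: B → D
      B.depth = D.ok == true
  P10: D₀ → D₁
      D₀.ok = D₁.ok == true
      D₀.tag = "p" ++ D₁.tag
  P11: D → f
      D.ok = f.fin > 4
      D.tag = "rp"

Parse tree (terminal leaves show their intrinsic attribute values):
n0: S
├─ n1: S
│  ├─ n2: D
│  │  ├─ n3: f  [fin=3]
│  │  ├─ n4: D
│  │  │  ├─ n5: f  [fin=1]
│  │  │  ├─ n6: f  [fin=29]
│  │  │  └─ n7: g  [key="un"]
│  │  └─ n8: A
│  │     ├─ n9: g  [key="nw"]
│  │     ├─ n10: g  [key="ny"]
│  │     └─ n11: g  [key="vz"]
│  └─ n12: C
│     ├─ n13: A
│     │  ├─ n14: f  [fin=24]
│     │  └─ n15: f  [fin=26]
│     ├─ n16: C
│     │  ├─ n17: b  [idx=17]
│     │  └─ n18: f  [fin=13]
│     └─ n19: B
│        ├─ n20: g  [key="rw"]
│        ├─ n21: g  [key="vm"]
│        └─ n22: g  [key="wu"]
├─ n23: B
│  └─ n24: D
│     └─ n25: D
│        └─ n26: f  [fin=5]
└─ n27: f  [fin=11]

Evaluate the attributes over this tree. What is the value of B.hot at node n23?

1. n3.fin = 3  [terminal]
2. n5.fin = 1  [terminal]
3. n6.fin = 29  [terminal]
4. n7.key = "un"  [terminal]
5. n4.ok = true  [f₀.fin > 0]
6. n4.tag = "unw"  [g.key ++ "w"]
7. n9.key = "nw"  [terminal]
8. n10.key = "ny"  [terminal]
9. n11.key = "vz"  [terminal]
10. n8.fin = "nwq"  [g₀.key ++ "q"]
11. n8.tag = "nwm"  [g₀.key ++ "m"]
12. n2.ok = true  [D₁.ok == true]
13. n2.tag = "nnwq"  ["n" ++ A.fin]
14. n14.fin = 24  [terminal]
15. n15.fin = 26  [terminal]
16. n13.fin = "zz"  ["zz"]
17. n13.tag = "qx"  ["qx"]
18. n17.idx = 17  [terminal]
19. n18.fin = 13  [terminal]
20. n16.off = 26  [f.fin * 3 - 13]
21. n16.env = 4  [f.fin - 9]
22. n16.depth = false  [b.idx > 17]
23. n19.wid = false  [C₁.off == C₁.env]
24. n19.hot = 17  [C₁.env + 13]
25. n20.key = "rw"  [terminal]
26. n21.key = "vm"  [terminal]
27. n22.key = "wu"  [terminal]
28. n19.depth = true  [B.wid == false]
29. n12.off = 9  [C₁.env + 5]
30. n12.env = 26  [C₁.env * -1 + 30]
31. n12.depth = true  [C₁.off > 25]
32. n1.pre = 21  [C.off + C.env - 14]
33. n1.depth = 15  [C.off + 6]
34. n23.wid = true  [true]
35. n23.hot = 20  [S₁.depth + 5]
36. n26.fin = 5  [terminal]
37. n25.ok = true  [f.fin > 4]
38. n25.tag = "rp"  ["rp"]
39. n24.ok = true  [D₁.ok == true]
40. n24.tag = "prp"  ["p" ++ D₁.tag]
41. n23.depth = true  [D.ok == true]
42. n27.fin = 11  [terminal]
43. n0.pre = -7  [f.fin - 18]
44. n0.depth = 19  [S₁.pre - 2]

20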